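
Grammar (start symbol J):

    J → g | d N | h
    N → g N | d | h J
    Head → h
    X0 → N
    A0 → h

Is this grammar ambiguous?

Only J, N are reachable from J; ignoring the rest: Each reachable nonterminal has at most one production per leading terminal, and all productions are right-linear; the derivation is determined token-by-token.

Unambiguous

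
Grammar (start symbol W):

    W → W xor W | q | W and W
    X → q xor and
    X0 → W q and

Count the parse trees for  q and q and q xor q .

5

Parse trees for q and q and q xor q:
  [W [W [W q] and [W [W q] and [W q]]] xor [W q]]
  [W [W [W [W q] and [W q]] and [W q]] xor [W q]]
  [W [W q] and [W [W [W q] and [W q]] xor [W q]]]
  [W [W q] and [W [W q] and [W [W q] xor [W q]]]]
  [W [W [W q] and [W q]] and [W [W q] xor [W q]]]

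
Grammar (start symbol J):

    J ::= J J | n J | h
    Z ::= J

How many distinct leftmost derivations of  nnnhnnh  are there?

Parse trees for nnnhnnh:
  [J [J n [J n [J n [J h]]]] [J n [J n [J h]]]]
  [J n [J [J n [J n [J h]]] [J n [J n [J h]]]]]
  [J n [J n [J [J n [J h]] [J n [J n [J h]]]]]]
  [J n [J n [J n [J [J h] [J n [J n [J h]]]]]]]

4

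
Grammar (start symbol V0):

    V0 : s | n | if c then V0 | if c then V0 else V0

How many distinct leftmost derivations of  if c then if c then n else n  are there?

Parse trees for if c then if c then n else n:
  [V0 if c then [V0 if c then [V0 n] else [V0 n]]]
  [V0 if c then [V0 if c then [V0 n]] else [V0 n]]

2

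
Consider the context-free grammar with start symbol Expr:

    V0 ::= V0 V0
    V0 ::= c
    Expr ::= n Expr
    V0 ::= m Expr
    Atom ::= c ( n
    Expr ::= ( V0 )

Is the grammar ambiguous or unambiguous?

Ambiguous

Witness: ( c c c )

Derivation 1: Expr ⇒ ( V0 ) ⇒ ( V0 V0 ) ⇒ ( V0 V0 V0 ) ⇒ ( c V0 V0 ) ⇒ ( c c V0 ) ⇒ ( c c c )
Derivation 2: Expr ⇒ ( V0 ) ⇒ ( V0 V0 ) ⇒ ( c V0 ) ⇒ ( c V0 V0 ) ⇒ ( c c V0 ) ⇒ ( c c c )

Two distinct leftmost derivations for the same string.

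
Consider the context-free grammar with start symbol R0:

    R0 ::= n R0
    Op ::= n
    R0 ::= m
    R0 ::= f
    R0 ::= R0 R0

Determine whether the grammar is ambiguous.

Ambiguous

Witness: f f f

Derivation 1: R0 ⇒ R0 R0 ⇒ f R0 ⇒ f R0 R0 ⇒ f f R0 ⇒ f f f
Derivation 2: R0 ⇒ R0 R0 ⇒ R0 R0 R0 ⇒ f R0 R0 ⇒ f f R0 ⇒ f f f

Two distinct leftmost derivations for the same string.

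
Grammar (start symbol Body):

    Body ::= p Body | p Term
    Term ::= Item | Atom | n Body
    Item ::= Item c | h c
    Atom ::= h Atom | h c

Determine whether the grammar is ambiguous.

Witness: p h c

Derivation 1: Body ⇒ p Term ⇒ p Item ⇒ p h c
Derivation 2: Body ⇒ p Term ⇒ p Atom ⇒ p h c

Two distinct leftmost derivations for the same string.

Ambiguous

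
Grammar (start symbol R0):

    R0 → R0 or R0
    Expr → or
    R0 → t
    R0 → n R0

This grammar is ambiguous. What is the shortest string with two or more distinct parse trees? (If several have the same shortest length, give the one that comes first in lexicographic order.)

n t or t

length 1: no string has ≥2 trees
length 2: no string has ≥2 trees
length 3: no string has ≥2 trees
length 4: n t or t has 2 parse trees

Two derivations of n t or t:
  R0 ⇒ R0 or R0 ⇒ n R0 or R0 ⇒ n t or R0 ⇒ n t or t
  R0 ⇒ n R0 ⇒ n R0 or R0 ⇒ n t or R0 ⇒ n t or t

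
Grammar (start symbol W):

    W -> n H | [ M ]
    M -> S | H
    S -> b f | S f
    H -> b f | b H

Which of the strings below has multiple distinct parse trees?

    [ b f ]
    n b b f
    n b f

[ b f ]

[ b f ]: 2 trees
n b b f: 1 tree
n b f: 1 tree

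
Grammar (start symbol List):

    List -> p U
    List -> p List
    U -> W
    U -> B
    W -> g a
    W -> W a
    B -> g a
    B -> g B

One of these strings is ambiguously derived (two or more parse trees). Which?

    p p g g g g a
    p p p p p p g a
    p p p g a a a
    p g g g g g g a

p p p p p p g a

p p g g g g a: 1 tree
p p p p p p g a: 2 trees
p p p g a a a: 1 tree
p g g g g g g a: 1 tree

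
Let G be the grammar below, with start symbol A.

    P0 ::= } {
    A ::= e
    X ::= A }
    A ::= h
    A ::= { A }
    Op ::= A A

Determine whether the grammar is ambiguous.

Only A is reachable from A; ignoring the rest: L(A) is { openⁿ atom closeⁿ : n ≥ 0 }. The bracket depth fixes n, and the derivation is forced at every step.

Unambiguous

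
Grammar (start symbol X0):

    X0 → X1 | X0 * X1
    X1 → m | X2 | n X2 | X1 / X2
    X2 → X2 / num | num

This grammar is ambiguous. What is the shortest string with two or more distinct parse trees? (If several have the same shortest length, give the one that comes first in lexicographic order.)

length 1: no string has ≥2 trees
length 2: no string has ≥2 trees
length 3: num / num has 2 parse trees

Two derivations of num / num:
  X0 ⇒ X1 ⇒ X2 ⇒ X2 / num ⇒ num / num
  X0 ⇒ X1 ⇒ X1 / X2 ⇒ X2 / X2 ⇒ num / X2 ⇒ num / num

num / num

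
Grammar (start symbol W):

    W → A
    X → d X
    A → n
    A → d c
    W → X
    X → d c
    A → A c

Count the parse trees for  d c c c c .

Parse trees for d c c c c:
  [W [A [A [A [A d c] c] c] c]]

1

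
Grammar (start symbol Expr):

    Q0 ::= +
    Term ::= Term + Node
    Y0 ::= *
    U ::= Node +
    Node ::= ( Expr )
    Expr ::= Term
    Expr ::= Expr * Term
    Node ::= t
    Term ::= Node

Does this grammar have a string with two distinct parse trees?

Unambiguous

Only Expr, Term, Node are reachable from Expr; ignoring the rest: The grammar is stratified — Expr handles '*' (left-recursive), Term handles '+', Node atoms. Each operator has a fixed associativity and precedence level, so every string has one parse.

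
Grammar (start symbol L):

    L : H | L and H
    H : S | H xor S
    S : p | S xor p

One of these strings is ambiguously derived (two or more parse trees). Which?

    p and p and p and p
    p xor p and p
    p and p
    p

p xor p and p

p and p and p and p: 1 tree
p xor p and p: 2 trees
p and p: 1 tree
p: 1 tree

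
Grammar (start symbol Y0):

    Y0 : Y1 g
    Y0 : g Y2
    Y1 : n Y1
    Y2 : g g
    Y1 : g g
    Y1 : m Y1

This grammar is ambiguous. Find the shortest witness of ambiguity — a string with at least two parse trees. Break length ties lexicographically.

length 3: g g g has 2 parse trees

Two derivations of g g g:
  Y0 ⇒ Y1 g ⇒ g g g
  Y0 ⇒ g Y2 ⇒ g g g

g g g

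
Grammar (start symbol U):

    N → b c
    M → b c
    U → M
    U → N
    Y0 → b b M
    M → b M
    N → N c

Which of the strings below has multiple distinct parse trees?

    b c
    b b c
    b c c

b c: 2 trees
b b c: 1 tree
b c c: 1 tree

b c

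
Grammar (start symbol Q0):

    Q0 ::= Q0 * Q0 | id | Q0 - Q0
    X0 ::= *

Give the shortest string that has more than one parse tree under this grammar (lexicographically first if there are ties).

length 1: no string has ≥2 trees
length 3: no string has ≥2 trees
length 5: id * id * id has 2 parse trees

Two derivations of id * id * id:
  Q0 ⇒ Q0 * Q0 ⇒ Q0 * Q0 * Q0 ⇒ id * Q0 * Q0 ⇒ id * id * Q0 ⇒ id * id * id
  Q0 ⇒ Q0 * Q0 ⇒ id * Q0 ⇒ id * Q0 * Q0 ⇒ id * id * Q0 ⇒ id * id * id

id * id * id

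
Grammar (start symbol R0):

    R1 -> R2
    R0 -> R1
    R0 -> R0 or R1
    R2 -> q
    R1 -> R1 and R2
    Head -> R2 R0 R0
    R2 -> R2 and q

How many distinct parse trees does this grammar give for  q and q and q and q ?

8

Parse trees for q and q and q and q:
  [R0 [R1 [R2 [R2 [R2 [R2 q] and q] and q] and q]]]
  [R0 [R1 [R1 [R2 q]] and [R2 [R2 [R2 q] and q] and q]]]
  [R0 [R1 [R1 [R2 [R2 q] and q]] and [R2 [R2 q] and q]]]
  [R0 [R1 [R1 [R1 [R2 q]] and [R2 q]] and [R2 [R2 q] and q]]]
  [R0 [R1 [R1 [R2 [R2 [R2 q] and q] and q]] and [R2 q]]]
  [R0 [R1 [R1 [R1 [R2 q]] and [R2 [R2 q] and q]] and [R2 q]]]
  [R0 [R1 [R1 [R1 [R2 [R2 q] and q]] and [R2 q]] and [R2 q]]]
  [R0 [R1 [R1 [R1 [R1 [R2 q]] and [R2 q]] and [R2 q]] and [R2 q]]]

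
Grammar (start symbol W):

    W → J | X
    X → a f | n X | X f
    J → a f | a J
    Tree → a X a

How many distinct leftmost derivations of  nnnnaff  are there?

Parse trees for nnnnaff:
  [W [X n [X n [X n [X n [X [X a f] f]]]]]]
  [W [X n [X n [X n [X [X n [X a f]] f]]]]]
  [W [X n [X n [X [X n [X n [X a f]]] f]]]]
  [W [X n [X [X n [X n [X n [X a f]]]] f]]]
  [W [X [X n [X n [X n [X n [X a f]]]]] f]]

5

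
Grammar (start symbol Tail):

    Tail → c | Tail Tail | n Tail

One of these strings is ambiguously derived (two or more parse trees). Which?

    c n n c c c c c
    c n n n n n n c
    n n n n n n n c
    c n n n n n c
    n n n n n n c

c n n c c c c c: 165 trees
c n n n n n n c: 1 tree
n n n n n n n c: 1 tree
c n n n n n c: 1 tree
n n n n n n c: 1 tree

c n n c c c c c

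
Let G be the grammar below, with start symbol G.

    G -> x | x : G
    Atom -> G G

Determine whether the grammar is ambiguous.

Unambiguous

(Atom is unreachable from G, so its rules don't affect L(G).) Right-recursive list with a separator: after each atom, whether the separator follows determines the rule. One parse per string.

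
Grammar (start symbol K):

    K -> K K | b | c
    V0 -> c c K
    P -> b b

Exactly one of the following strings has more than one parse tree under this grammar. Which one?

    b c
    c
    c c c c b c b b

c c c c b c b b

b c: 1 tree
c: 1 tree
c c c c b c b b: 429 trees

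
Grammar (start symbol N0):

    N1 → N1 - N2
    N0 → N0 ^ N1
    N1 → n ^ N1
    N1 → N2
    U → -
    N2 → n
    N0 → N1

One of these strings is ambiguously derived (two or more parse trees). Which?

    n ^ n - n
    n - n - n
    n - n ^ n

n ^ n - n: 3 trees
n - n - n: 1 tree
n - n ^ n: 1 tree

n ^ n - n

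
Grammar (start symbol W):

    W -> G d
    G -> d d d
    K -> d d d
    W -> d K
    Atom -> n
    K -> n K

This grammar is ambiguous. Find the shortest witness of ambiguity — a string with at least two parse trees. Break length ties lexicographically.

length 4: d d d d has 2 parse trees

Two derivations of d d d d:
  W ⇒ G d ⇒ d d d d
  W ⇒ d K ⇒ d d d d

d d d d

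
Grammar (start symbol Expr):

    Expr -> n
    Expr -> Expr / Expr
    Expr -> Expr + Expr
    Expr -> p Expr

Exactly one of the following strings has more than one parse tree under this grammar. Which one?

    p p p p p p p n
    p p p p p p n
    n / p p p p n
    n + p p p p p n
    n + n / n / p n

p p p p p p p n: 1 tree
p p p p p p n: 1 tree
n / p p p p n: 1 tree
n + p p p p p n: 1 tree
n + n / n / p n: 5 trees

n + n / n / p n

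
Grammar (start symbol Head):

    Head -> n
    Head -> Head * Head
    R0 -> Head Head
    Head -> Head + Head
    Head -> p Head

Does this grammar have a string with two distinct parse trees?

Ambiguous

Witness: p n * n

Derivation 1: Head ⇒ Head * Head ⇒ p Head * Head ⇒ p n * Head ⇒ p n * n
Derivation 2: Head ⇒ p Head ⇒ p Head * Head ⇒ p n * Head ⇒ p n * n

Two distinct leftmost derivations for the same string.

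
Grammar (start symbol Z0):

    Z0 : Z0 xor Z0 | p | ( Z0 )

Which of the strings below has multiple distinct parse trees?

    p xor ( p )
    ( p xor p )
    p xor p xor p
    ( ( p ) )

p xor ( p ): 1 tree
( p xor p ): 1 tree
p xor p xor p: 2 trees
( ( p ) ): 1 tree

p xor p xor p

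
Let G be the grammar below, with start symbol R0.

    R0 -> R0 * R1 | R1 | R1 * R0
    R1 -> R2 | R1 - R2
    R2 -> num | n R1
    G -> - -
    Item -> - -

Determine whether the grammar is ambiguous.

Witness: num * num

Derivation 1: R0 ⇒ R0 * R1 ⇒ R1 * R1 ⇒ R2 * R1 ⇒ num * R1 ⇒ num * R2 ⇒ num * num
Derivation 2: R0 ⇒ R1 * R0 ⇒ R2 * R0 ⇒ num * R0 ⇒ num * R1 ⇒ num * R2 ⇒ num * num

Two distinct leftmost derivations for the same string.

Ambiguous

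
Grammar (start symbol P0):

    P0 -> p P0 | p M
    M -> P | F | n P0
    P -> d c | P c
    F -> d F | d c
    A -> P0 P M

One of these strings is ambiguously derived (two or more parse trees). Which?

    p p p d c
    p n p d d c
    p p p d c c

p p p d c: 2 trees
p n p d d c: 1 tree
p p p d c c: 1 tree

p p p d c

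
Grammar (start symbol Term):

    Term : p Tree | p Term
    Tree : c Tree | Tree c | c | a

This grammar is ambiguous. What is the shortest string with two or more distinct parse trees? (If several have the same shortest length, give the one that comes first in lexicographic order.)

length 2: no string has ≥2 trees
length 3: p c c has 2 parse trees

Two derivations of p c c:
  Term ⇒ p Tree ⇒ p c Tree ⇒ p c c
  Term ⇒ p Tree ⇒ p Tree c ⇒ p c c

p c c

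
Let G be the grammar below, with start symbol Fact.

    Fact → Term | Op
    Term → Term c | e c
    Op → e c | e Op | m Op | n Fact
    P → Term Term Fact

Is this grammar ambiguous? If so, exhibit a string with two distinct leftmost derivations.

Witness: e c

Derivation 1: Fact ⇒ Term ⇒ e c
Derivation 2: Fact ⇒ Op ⇒ e c

Two distinct leftmost derivations for the same string.

Ambiguous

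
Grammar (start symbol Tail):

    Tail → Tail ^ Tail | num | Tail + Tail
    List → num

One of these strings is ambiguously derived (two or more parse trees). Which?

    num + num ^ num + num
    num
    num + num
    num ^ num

num + num ^ num + num

num + num ^ num + num: 5 trees
num: 1 tree
num + num: 1 tree
num ^ num: 1 tree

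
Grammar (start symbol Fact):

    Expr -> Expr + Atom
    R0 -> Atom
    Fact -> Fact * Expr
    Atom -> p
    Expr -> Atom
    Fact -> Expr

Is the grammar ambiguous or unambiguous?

Unambiguous

(R0 is unreachable from Fact, so its rules don't affect L(Fact).) The grammar is stratified — Fact handles '*' (left-recursive), Expr handles '+', Atom atoms. Each operator has a fixed associativity and precedence level, so every string has one parse.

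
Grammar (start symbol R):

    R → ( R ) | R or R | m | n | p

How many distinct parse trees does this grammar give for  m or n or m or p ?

5

Parse trees for m or n or m or p:
  [R [R m] or [R [R n] or [R [R m] or [R p]]]]
  [R [R m] or [R [R [R n] or [R m]] or [R p]]]
  [R [R [R m] or [R n]] or [R [R m] or [R p]]]
  [R [R [R m] or [R [R n] or [R m]]] or [R p]]
  [R [R [R [R m] or [R n]] or [R m]] or [R p]]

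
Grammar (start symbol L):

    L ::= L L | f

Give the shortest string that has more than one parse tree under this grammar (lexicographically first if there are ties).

f f f

length 1: no string has ≥2 trees
length 2: no string has ≥2 trees
length 3: f f f has 2 parse trees

Two derivations of f f f:
  L ⇒ L L ⇒ L L L ⇒ f L L ⇒ f f L ⇒ f f f
  L ⇒ L L ⇒ f L ⇒ f L L ⇒ f f L ⇒ f f f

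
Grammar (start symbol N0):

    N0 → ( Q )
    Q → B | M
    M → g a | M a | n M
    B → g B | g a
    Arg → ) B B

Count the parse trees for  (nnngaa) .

4

Parse trees for (nnngaa):
  [N0 ( [Q [M [M n [M n [M n [M g a]]]] a]] )]
  [N0 ( [Q [M n [M [M n [M n [M g a]]] a]]] )]
  [N0 ( [Q [M n [M n [M [M n [M g a]] a]]]] )]
  [N0 ( [Q [M n [M n [M n [M [M g a] a]]]]] )]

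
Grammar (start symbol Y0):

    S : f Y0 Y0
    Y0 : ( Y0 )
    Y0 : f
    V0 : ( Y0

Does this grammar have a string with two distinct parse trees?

Only Y0 is reachable from Y0; ignoring the rest: Each string is a nest of matched brackets around a single atom. An opening bracket forces the recursive rule; an atom forces the base rule.

Unambiguous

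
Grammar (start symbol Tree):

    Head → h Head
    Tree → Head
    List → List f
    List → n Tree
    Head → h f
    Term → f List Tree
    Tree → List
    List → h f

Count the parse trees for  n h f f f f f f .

7

Parse trees for n h f f f f f f:
  [Tree [List [List [List [List [List [List n [Tree [Head h f]]] f] f] f] f] f]]
  [Tree [List [List [List [List [List [List n [Tree [List h f]]] f] f] f] f] f]]
  [Tree [List [List [List [List [List n [Tree [List [List h f] f]]] f] f] f] f]]
  [Tree [List [List [List [List n [Tree [List [List [List h f] f] f]]] f] f] f]]
  [Tree [List [List [List n [Tree [List [List [List [List h f] f] f] f]]] f] f]]
  [Tree [List [List n [Tree [List [List [List [List [List h f] f] f] f] f]]] f]]
  [Tree [List n [Tree [List [List [List [List [List [List h f] f] f] f] f] f]]]]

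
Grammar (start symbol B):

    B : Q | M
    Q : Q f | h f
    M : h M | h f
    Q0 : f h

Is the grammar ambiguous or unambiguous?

Witness: h f

Derivation 1: B ⇒ Q ⇒ h f
Derivation 2: B ⇒ M ⇒ h f

Two distinct leftmost derivations for the same string.

Ambiguous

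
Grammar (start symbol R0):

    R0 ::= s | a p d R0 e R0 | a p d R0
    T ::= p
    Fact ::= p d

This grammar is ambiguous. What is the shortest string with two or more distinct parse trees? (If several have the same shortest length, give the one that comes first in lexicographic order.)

a p d a p d s e s

length 1: no string has ≥2 trees
length 4: no string has ≥2 trees
length 6: no string has ≥2 trees
length 7: no string has ≥2 trees
length 9: a p d a p d s e s has 2 parse trees

Two derivations of a p d a p d s e s:
  R0 ⇒ a p d R0 e R0 ⇒ a p d a p d R0 e R0 ⇒ a p d a p d s e R0 ⇒ a p d a p d s e s
  R0 ⇒ a p d R0 ⇒ a p d a p d R0 e R0 ⇒ a p d a p d s e R0 ⇒ a p d a p d s e s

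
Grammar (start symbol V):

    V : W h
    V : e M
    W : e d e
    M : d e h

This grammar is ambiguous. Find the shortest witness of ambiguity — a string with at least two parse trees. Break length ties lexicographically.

length 4: e d e h has 2 parse trees

Two derivations of e d e h:
  V ⇒ W h ⇒ e d e h
  V ⇒ e M ⇒ e d e h

e d e h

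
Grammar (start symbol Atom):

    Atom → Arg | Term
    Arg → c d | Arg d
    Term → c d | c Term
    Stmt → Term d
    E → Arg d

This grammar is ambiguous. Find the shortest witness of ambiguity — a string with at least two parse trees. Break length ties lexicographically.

c d

length 2: c d has 2 parse trees

Two derivations of c d:
  Atom ⇒ Arg ⇒ c d
  Atom ⇒ Term ⇒ c d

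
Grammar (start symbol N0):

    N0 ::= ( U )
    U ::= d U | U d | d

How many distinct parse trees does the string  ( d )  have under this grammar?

Parse trees for ( d ):
  [N0 ( [U d] )]

1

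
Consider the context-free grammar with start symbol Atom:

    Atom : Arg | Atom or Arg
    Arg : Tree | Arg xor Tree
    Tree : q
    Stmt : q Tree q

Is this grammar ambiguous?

Unambiguous

Only Atom, Arg, Tree are reachable from Atom; ignoring the rest: This is a standard precedence ladder (Atom over Arg over Tree), with each level left-recursive on its own operator ('or' at Atom, 'xor' at Arg). That structure is LR(1), hence unambiguous.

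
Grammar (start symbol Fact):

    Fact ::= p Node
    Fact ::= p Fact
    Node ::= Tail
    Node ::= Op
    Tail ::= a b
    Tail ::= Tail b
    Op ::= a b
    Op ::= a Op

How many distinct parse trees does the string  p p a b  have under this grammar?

Parse trees for p p a b:
  [Fact p [Fact p [Node [Tail a b]]]]
  [Fact p [Fact p [Node [Op a b]]]]

2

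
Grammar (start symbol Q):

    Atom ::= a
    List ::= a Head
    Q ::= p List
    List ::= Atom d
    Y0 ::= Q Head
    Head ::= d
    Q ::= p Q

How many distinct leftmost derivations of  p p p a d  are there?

Parse trees for p p p a d:
  [Q p [Q p [Q p [List a [Head d]]]]]
  [Q p [Q p [Q p [List [Atom a] d]]]]

2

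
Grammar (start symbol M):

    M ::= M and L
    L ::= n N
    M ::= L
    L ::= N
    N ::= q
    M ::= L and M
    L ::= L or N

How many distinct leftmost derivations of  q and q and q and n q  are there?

Parse trees for q and q and q and n q:
  [M [M [M [M [L [N q]]] and [L [N q]]] and [L [N q]]] and [L n [N q]]]
  [M [M [M [L [N q]] and [M [L [N q]]]] and [L [N q]]] and [L n [N q]]]
  [M [M [L [N q]] and [M [M [L [N q]]] and [L [N q]]]] and [L n [N q]]]
  [M [M [L [N q]] and [M [L [N q]] and [M [L [N q]]]]] and [L n [N q]]]
  [M [L [N q]] and [M [M [M [L [N q]]] and [L [N q]]] and [L n [N q]]]]
  [M [L [N q]] and [M [M [L [N q]] and [M [L [N q]]]] and [L n [N q]]]]
  [M [L [N q]] and [M [L [N q]] and [M [M [L [N q]]] and [L n [N q]]]]]
  [M [L [N q]] and [M [L [N q]] and [M [L [N q]] and [M [L n [N q]]]]]]

8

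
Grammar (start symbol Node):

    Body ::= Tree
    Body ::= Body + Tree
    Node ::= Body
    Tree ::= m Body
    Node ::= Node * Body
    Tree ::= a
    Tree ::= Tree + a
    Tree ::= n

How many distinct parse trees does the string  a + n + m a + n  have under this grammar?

Parse trees for a + n + m a + n:
  [Node [Body [Body [Body [Tree a]] + [Tree n]] + [Tree m [Body [Body [Tree a]] + [Tree n]]]]]
  [Node [Body [Body [Body [Body [Tree a]] + [Tree n]] + [Tree m [Body [Tree a]]]] + [Tree n]]]

2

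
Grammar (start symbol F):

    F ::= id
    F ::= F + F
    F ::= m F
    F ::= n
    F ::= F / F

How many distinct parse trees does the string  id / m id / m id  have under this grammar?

Parse trees for id / m id / m id:
  [F [F id] / [F m [F [F id] / [F m [F id]]]]]
  [F [F id] / [F [F m [F id]] / [F m [F id]]]]
  [F [F [F id] / [F m [F id]]] / [F m [F id]]]

3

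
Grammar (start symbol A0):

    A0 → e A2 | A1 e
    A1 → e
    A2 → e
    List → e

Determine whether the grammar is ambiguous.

Witness: e e

Derivation 1: A0 ⇒ e A2 ⇒ e e
Derivation 2: A0 ⇒ A1 e ⇒ e e

Two distinct leftmost derivations for the same string.

Ambiguous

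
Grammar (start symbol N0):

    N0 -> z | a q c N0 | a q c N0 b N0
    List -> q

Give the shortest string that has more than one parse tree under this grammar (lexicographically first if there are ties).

length 1: no string has ≥2 trees
length 4: no string has ≥2 trees
length 6: no string has ≥2 trees
length 7: no string has ≥2 trees
length 9: a q c a q c z b z has 2 parse trees

Two derivations of a q c a q c z b z:
  N0 ⇒ a q c N0 ⇒ a q c a q c N0 b N0 ⇒ a q c a q c z b N0 ⇒ a q c a q c z b z
  N0 ⇒ a q c N0 b N0 ⇒ a q c a q c N0 b N0 ⇒ a q c a q c z b N0 ⇒ a q c a q c z b z

a q c a q c z b z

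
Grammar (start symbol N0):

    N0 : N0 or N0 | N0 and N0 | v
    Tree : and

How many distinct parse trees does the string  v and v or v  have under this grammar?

Parse trees for v and v or v:
  [N0 [N0 [N0 v] and [N0 v]] or [N0 v]]
  [N0 [N0 v] and [N0 [N0 v] or [N0 v]]]

2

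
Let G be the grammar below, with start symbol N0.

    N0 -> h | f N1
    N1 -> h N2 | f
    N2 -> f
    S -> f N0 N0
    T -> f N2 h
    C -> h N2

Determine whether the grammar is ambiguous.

Only N0, N1, N2 are reachable from N0; ignoring the rest: Each reachable nonterminal has at most one production per leading terminal, and all productions are right-linear; the derivation is determined token-by-token.

Unambiguous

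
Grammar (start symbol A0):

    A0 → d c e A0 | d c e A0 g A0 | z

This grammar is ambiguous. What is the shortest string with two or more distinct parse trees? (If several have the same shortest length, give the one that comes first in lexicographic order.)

d c e d c e z g z

length 1: no string has ≥2 trees
length 4: no string has ≥2 trees
length 6: no string has ≥2 trees
length 7: no string has ≥2 trees
length 9: d c e d c e z g z has 2 parse trees

Two derivations of d c e d c e z g z:
  A0 ⇒ d c e A0 ⇒ d c e d c e A0 g A0 ⇒ d c e d c e z g A0 ⇒ d c e d c e z g z
  A0 ⇒ d c e A0 g A0 ⇒ d c e d c e A0 g A0 ⇒ d c e d c e z g A0 ⇒ d c e d c e z g z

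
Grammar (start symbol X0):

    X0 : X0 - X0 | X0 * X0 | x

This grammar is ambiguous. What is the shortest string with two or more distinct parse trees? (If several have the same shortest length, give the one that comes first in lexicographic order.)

length 1: no string has ≥2 trees
length 3: no string has ≥2 trees
length 5: x * x * x has 2 parse trees

Two derivations of x * x * x:
  X0 ⇒ X0 * X0 ⇒ X0 * X0 * X0 ⇒ x * X0 * X0 ⇒ x * x * X0 ⇒ x * x * x
  X0 ⇒ X0 * X0 ⇒ x * X0 ⇒ x * X0 * X0 ⇒ x * x * X0 ⇒ x * x * x

x * x * x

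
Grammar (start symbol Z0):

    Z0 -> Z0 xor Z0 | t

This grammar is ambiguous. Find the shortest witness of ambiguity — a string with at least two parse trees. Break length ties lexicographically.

t xor t xor t

length 1: no string has ≥2 trees
length 3: no string has ≥2 trees
length 5: t xor t xor t has 2 parse trees

Two derivations of t xor t xor t:
  Z0 ⇒ Z0 xor Z0 ⇒ Z0 xor Z0 xor Z0 ⇒ t xor Z0 xor Z0 ⇒ t xor t xor Z0 ⇒ t xor t xor t
  Z0 ⇒ Z0 xor Z0 ⇒ t xor Z0 ⇒ t xor Z0 xor Z0 ⇒ t xor t xor Z0 ⇒ t xor t xor t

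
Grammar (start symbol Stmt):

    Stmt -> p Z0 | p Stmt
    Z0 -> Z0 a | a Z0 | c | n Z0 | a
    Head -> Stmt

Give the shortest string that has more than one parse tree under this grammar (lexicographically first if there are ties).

length 2: no string has ≥2 trees
length 3: p a a has 2 parse trees

Two derivations of p a a:
  Stmt ⇒ p Z0 ⇒ p Z0 a ⇒ p a a
  Stmt ⇒ p Z0 ⇒ p a Z0 ⇒ p a a

p a a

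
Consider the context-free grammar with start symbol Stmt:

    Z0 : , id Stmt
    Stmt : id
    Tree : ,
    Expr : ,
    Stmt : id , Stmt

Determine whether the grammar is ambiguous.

Only Stmt is reachable from Stmt; ignoring the rest: The reachable grammar is A → atom sep A | atom. Each atom is followed by either the separator (recurse) or end-of-string (stop) — no choice point.

Unambiguous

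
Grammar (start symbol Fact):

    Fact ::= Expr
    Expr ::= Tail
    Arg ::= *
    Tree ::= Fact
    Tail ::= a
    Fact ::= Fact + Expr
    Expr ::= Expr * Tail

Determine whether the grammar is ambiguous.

(Tree, Arg are unreachable from Fact, so their rules don't affect L(Fact).) The grammar is stratified — Fact handles '+' (left-recursive), Expr handles '*', Tail atoms. Each operator has a fixed associativity and precedence level, so every string has one parse.

Unambiguous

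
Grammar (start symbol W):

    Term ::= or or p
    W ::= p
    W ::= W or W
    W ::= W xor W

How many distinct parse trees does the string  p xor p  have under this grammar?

Parse trees for p xor p:
  [W [W p] xor [W p]]

1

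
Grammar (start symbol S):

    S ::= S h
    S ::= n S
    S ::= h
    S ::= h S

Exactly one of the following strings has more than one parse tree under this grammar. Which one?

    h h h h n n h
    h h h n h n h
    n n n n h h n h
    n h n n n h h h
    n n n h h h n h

n h n n n h h h

h h h h n n h: 1 tree
h h h n h n h: 1 tree
n n n n h h n h: 1 tree
n h n n n h h h: 29 trees
n n n h h h n h: 1 tree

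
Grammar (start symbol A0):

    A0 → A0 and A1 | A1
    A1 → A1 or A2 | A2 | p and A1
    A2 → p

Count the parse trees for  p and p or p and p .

Parse trees for p and p or p and p:
  [A0 [A0 [A0 [A1 [A2 p]]] and [A1 [A1 [A2 p]] or [A2 p]]] and [A1 [A2 p]]]
  [A0 [A0 [A1 [A1 p and [A1 [A2 p]]] or [A2 p]]] and [A1 [A2 p]]]
  [A0 [A0 [A1 p and [A1 [A1 [A2 p]] or [A2 p]]]] and [A1 [A2 p]]]

3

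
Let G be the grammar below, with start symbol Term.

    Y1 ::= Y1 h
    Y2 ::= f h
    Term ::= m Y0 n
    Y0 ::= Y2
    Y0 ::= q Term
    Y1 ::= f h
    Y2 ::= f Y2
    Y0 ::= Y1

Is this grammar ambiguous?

Ambiguous

Witness: m f h n

Derivation 1: Term ⇒ m Y0 n ⇒ m Y2 n ⇒ m f h n
Derivation 2: Term ⇒ m Y0 n ⇒ m Y1 n ⇒ m f h n

Two distinct leftmost derivations for the same string.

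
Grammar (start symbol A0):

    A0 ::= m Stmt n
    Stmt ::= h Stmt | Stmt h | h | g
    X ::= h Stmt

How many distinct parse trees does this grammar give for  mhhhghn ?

Parse trees for mhhhghn:
  [A0 m [Stmt h [Stmt h [Stmt h [Stmt [Stmt g] h]]]] n]
  [A0 m [Stmt h [Stmt h [Stmt [Stmt h [Stmt g]] h]]] n]
  [A0 m [Stmt h [Stmt [Stmt h [Stmt h [Stmt g]]] h]] n]
  [A0 m [Stmt [Stmt h [Stmt h [Stmt h [Stmt g]]]] h] n]

4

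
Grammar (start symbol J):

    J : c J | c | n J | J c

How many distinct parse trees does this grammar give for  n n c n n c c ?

Parse trees for n n c n n c c:
  [J n [J n [J c [J n [J n [J c [J c]]]]]]]
  [J n [J n [J c [J n [J n [J [J c] c]]]]]]
  [J n [J n [J c [J n [J [J n [J c]] c]]]]]
  [J n [J n [J c [J [J n [J n [J c]]] c]]]]
  [J n [J n [J [J c [J n [J n [J c]]]] c]]]
  [J n [J [J n [J c [J n [J n [J c]]]]] c]]
  [J [J n [J n [J c [J n [J n [J c]]]]]] c]

7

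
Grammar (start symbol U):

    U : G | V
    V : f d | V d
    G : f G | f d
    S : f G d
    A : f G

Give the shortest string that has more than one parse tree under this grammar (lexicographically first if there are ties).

length 2: f d has 2 parse trees

Two derivations of f d:
  U ⇒ G ⇒ f d
  U ⇒ V ⇒ f d

f d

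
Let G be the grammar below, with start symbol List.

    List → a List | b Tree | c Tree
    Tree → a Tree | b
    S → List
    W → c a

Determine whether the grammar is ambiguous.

Unambiguous

Only List, Tree are reachable from List; ignoring the rest: Each reachable nonterminal has at most one production per leading terminal, and all productions are right-linear; the derivation is determined token-by-token.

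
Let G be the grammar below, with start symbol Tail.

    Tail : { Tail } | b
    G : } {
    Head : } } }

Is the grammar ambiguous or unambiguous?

Unambiguous

Only Tail is reachable from Tail; ignoring the rest: L(Tail) is { openⁿ atom closeⁿ : n ≥ 0 }. The bracket depth fixes n, and the derivation is forced at every step.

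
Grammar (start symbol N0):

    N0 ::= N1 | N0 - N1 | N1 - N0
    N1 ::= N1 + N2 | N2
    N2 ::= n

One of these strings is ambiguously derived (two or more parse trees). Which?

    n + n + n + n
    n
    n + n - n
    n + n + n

n + n - n

n + n + n + n: 1 tree
n: 1 tree
n + n - n: 2 trees
n + n + n: 1 tree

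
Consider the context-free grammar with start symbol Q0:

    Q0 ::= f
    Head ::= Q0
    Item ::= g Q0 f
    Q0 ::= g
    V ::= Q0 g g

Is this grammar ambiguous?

Unambiguous

(Head, Item, V are unreachable from Q0, so their rules don't affect L(Q0).) The reachable rules are right-linear with at most one rule per (nonterminal, next-terminal) pair. Each input token forces the next rule, so parsing is deterministic.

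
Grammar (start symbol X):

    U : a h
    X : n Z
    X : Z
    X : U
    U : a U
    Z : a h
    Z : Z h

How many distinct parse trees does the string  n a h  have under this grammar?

Parse trees for n a h:
  [X n [Z a h]]

1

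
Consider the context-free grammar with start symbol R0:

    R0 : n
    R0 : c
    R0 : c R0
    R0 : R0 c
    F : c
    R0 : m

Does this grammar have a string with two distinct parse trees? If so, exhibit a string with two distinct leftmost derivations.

Ambiguous

Witness: c c

Derivation 1: R0 ⇒ c R0 ⇒ c c
Derivation 2: R0 ⇒ R0 c ⇒ c c

Two distinct leftmost derivations for the same string.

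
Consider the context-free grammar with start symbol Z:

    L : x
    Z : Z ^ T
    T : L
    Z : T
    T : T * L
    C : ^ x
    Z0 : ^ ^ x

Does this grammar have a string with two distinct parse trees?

Unambiguous

(Z0, C are unreachable from Z, so their rules don't affect L(Z).) Z → Z ^ T | T  ;  T → T * L | L  — a left-associative chain with L at the bottom. Each string factors uniquely by precedence.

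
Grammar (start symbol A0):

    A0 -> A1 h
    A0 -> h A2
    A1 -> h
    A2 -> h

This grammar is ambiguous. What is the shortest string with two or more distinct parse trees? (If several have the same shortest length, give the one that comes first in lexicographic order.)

length 2: h h has 2 parse trees

Two derivations of h h:
  A0 ⇒ A1 h ⇒ h h
  A0 ⇒ h A2 ⇒ h h

h h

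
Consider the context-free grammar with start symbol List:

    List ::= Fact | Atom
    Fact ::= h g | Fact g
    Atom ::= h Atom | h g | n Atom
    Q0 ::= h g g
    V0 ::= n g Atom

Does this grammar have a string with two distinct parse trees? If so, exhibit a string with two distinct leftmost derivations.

Witness: h g

Derivation 1: List ⇒ Fact ⇒ h g
Derivation 2: List ⇒ Atom ⇒ h g

Two distinct leftmost derivations for the same string.

Ambiguous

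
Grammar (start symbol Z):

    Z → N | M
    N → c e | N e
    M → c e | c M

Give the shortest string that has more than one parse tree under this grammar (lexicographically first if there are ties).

length 2: c e has 2 parse trees

Two derivations of c e:
  Z ⇒ N ⇒ c e
  Z ⇒ M ⇒ c e

c e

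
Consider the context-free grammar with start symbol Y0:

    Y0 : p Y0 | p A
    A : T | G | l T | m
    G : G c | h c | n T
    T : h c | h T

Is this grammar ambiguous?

Ambiguous

Witness: p h c

Derivation 1: Y0 ⇒ p A ⇒ p T ⇒ p h c
Derivation 2: Y0 ⇒ p A ⇒ p G ⇒ p h c

Two distinct leftmost derivations for the same string.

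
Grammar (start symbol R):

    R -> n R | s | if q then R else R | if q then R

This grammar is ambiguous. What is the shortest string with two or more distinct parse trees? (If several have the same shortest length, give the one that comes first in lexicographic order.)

if q then if q then s else s

length 1: no string has ≥2 trees
length 2: no string has ≥2 trees
length 3: no string has ≥2 trees
length 4: no string has ≥2 trees
length 5: no string has ≥2 trees
length 6: no string has ≥2 trees
length 7: no string has ≥2 trees
length 8: no string has ≥2 trees
length 9: if q then if q then s else s has 2 parse trees

Two derivations of if q then if q then s else s:
  R ⇒ if q then R else R ⇒ if q then if q then R else R ⇒ if q then if q then s else R ⇒ if q then if q then s else s
  R ⇒ if q then R ⇒ if q then if q then R else R ⇒ if q then if q then s else R ⇒ if q then if q then s else s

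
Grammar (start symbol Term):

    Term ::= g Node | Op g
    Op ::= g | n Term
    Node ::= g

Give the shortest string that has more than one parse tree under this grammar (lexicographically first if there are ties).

length 2: g g has 2 parse trees

Two derivations of g g:
  Term ⇒ g Node ⇒ g g
  Term ⇒ Op g ⇒ g g

g g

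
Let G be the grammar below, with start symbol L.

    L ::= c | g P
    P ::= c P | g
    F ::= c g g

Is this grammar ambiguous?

Unambiguous

(F is unreachable from L, so its rules don't affect L(L).) Each reachable nonterminal has at most one production per leading terminal, and all productions are right-linear; the derivation is determined token-by-token.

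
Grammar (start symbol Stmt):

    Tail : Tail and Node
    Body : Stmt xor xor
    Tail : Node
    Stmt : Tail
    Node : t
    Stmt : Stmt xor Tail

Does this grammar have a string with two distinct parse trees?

Only Stmt, Tail, Node are reachable from Stmt; ignoring the rest: Stmt → Stmt xor Tail | Tail  ;  Tail → Tail and Node | Node  — a left-associative chain with Node at the bottom. Each string factors uniquely by precedence.

Unambiguous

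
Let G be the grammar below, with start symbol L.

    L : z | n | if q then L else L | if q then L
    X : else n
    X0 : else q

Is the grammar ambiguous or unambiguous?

Witness: if q then if q then n else n

Derivation 1: L ⇒ if q then L else L ⇒ if q then if q then L else L ⇒ if q then if q then n else L ⇒ if q then if q then n else n
Derivation 2: L ⇒ if q then L ⇒ if q then if q then L else L ⇒ if q then if q then n else L ⇒ if q then if q then n else n

Two distinct leftmost derivations for the same string.

Ambiguous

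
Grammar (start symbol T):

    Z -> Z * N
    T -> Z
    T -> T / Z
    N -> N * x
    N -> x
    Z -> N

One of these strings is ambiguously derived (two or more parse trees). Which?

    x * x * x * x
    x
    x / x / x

x * x * x * x: 8 trees
x: 1 tree
x / x / x: 1 tree

x * x * x * x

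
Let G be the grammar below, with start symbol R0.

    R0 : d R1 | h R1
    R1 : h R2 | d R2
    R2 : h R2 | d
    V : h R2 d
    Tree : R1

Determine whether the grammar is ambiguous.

(V, Tree are unreachable from R0, so their rules don't affect L(R0).) Each reachable nonterminal has at most one production per leading terminal, and all productions are right-linear; the derivation is determined token-by-token.

Unambiguous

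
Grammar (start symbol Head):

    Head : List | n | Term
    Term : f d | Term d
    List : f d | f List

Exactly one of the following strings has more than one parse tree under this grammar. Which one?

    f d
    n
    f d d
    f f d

f d: 2 trees
n: 1 tree
f d d: 1 tree
f f d: 1 tree

f d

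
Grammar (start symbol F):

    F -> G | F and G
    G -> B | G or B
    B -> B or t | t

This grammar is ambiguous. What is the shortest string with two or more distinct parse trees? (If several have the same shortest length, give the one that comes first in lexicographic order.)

length 1: no string has ≥2 trees
length 3: t or t has 2 parse trees

Two derivations of t or t:
  F ⇒ G ⇒ B ⇒ B or t ⇒ t or t
  F ⇒ G ⇒ G or B ⇒ B or B ⇒ t or B ⇒ t or t

t or t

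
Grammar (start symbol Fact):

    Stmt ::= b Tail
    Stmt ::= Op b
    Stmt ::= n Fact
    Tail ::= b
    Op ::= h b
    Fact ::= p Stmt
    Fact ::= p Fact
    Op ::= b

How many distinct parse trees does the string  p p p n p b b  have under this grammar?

Parse trees for p p p n p b b:
  [Fact p [Fact p [Fact p [Stmt n [Fact p [Stmt b [Tail b]]]]]]]
  [Fact p [Fact p [Fact p [Stmt n [Fact p [Stmt [Op b] b]]]]]]

2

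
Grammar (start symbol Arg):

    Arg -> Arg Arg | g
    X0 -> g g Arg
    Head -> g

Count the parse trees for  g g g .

2

Parse trees for g g g:
  [Arg [Arg g] [Arg [Arg g] [Arg g]]]
  [Arg [Arg [Arg g] [Arg g]] [Arg g]]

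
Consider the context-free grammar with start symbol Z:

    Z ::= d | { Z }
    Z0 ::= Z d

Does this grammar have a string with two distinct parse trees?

Unambiguous

Only Z is reachable from Z; ignoring the rest: L(Z) is { openⁿ atom closeⁿ : n ≥ 0 }. The bracket depth fixes n, and the derivation is forced at every step.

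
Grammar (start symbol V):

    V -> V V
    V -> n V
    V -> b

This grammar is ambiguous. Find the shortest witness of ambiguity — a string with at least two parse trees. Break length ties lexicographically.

b b b

length 1: no string has ≥2 trees
length 2: no string has ≥2 trees
length 3: b b b has 2 parse trees

Two derivations of b b b:
  V ⇒ V V ⇒ V V V ⇒ b V V ⇒ b b V ⇒ b b b
  V ⇒ V V ⇒ b V ⇒ b V V ⇒ b b V ⇒ b b b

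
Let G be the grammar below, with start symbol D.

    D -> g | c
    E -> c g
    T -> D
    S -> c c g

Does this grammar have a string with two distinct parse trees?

Unambiguous

Only D is reachable from D; ignoring the rest: Restricted to the reachable nonterminals, every rule has the form A → t or A → t B, and no two rules for the same A share a first terminal. The grammar encodes a DFA — one run per string.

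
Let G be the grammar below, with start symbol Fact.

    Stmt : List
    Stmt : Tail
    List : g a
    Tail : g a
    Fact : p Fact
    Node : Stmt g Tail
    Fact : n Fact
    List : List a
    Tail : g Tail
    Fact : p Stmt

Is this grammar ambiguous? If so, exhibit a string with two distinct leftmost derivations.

Ambiguous

Witness: p g a

Derivation 1: Fact ⇒ p Stmt ⇒ p List ⇒ p g a
Derivation 2: Fact ⇒ p Stmt ⇒ p Tail ⇒ p g a

Two distinct leftmost derivations for the same string.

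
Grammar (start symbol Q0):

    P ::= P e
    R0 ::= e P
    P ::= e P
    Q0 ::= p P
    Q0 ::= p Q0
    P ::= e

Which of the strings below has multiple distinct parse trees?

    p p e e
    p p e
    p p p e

p p e e

p p e e: 2 trees
p p e: 1 tree
p p p e: 1 tree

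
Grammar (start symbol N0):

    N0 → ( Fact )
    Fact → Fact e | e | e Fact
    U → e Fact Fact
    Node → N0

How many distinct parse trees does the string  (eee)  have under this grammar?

Parse trees for (eee):
  [N0 ( [Fact [Fact [Fact e] e] e] )]
  [N0 ( [Fact [Fact e [Fact e]] e] )]
  [N0 ( [Fact e [Fact [Fact e] e]] )]
  [N0 ( [Fact e [Fact e [Fact e]]] )]

4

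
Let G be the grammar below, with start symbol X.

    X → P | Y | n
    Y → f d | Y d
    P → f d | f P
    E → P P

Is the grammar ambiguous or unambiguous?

Witness: f d

Derivation 1: X ⇒ P ⇒ f d
Derivation 2: X ⇒ Y ⇒ f d

Two distinct leftmost derivations for the same string.

Ambiguous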